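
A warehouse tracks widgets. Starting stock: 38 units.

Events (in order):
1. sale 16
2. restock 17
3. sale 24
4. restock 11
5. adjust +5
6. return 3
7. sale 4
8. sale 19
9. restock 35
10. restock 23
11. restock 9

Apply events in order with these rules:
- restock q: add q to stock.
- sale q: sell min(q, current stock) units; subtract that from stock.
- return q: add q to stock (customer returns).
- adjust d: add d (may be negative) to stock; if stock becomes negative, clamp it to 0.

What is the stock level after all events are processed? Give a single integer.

Answer: 78

Derivation:
Processing events:
Start: stock = 38
  Event 1 (sale 16): sell min(16,38)=16. stock: 38 - 16 = 22. total_sold = 16
  Event 2 (restock 17): 22 + 17 = 39
  Event 3 (sale 24): sell min(24,39)=24. stock: 39 - 24 = 15. total_sold = 40
  Event 4 (restock 11): 15 + 11 = 26
  Event 5 (adjust +5): 26 + 5 = 31
  Event 6 (return 3): 31 + 3 = 34
  Event 7 (sale 4): sell min(4,34)=4. stock: 34 - 4 = 30. total_sold = 44
  Event 8 (sale 19): sell min(19,30)=19. stock: 30 - 19 = 11. total_sold = 63
  Event 9 (restock 35): 11 + 35 = 46
  Event 10 (restock 23): 46 + 23 = 69
  Event 11 (restock 9): 69 + 9 = 78
Final: stock = 78, total_sold = 63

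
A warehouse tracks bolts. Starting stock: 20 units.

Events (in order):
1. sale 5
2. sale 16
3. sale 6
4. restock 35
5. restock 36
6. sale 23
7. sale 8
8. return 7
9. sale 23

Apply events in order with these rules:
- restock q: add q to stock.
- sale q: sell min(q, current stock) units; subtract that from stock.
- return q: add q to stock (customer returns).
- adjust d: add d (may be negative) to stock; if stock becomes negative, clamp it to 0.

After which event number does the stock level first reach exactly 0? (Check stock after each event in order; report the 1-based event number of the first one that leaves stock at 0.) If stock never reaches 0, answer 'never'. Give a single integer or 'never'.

Answer: 2

Derivation:
Processing events:
Start: stock = 20
  Event 1 (sale 5): sell min(5,20)=5. stock: 20 - 5 = 15. total_sold = 5
  Event 2 (sale 16): sell min(16,15)=15. stock: 15 - 15 = 0. total_sold = 20
  Event 3 (sale 6): sell min(6,0)=0. stock: 0 - 0 = 0. total_sold = 20
  Event 4 (restock 35): 0 + 35 = 35
  Event 5 (restock 36): 35 + 36 = 71
  Event 6 (sale 23): sell min(23,71)=23. stock: 71 - 23 = 48. total_sold = 43
  Event 7 (sale 8): sell min(8,48)=8. stock: 48 - 8 = 40. total_sold = 51
  Event 8 (return 7): 40 + 7 = 47
  Event 9 (sale 23): sell min(23,47)=23. stock: 47 - 23 = 24. total_sold = 74
Final: stock = 24, total_sold = 74

First zero at event 2.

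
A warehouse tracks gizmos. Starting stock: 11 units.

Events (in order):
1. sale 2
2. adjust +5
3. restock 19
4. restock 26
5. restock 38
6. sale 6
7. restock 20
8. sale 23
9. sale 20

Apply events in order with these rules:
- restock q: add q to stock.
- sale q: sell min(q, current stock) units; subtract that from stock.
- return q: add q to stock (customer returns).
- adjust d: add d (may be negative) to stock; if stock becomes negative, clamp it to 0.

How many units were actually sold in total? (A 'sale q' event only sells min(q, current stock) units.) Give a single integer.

Processing events:
Start: stock = 11
  Event 1 (sale 2): sell min(2,11)=2. stock: 11 - 2 = 9. total_sold = 2
  Event 2 (adjust +5): 9 + 5 = 14
  Event 3 (restock 19): 14 + 19 = 33
  Event 4 (restock 26): 33 + 26 = 59
  Event 5 (restock 38): 59 + 38 = 97
  Event 6 (sale 6): sell min(6,97)=6. stock: 97 - 6 = 91. total_sold = 8
  Event 7 (restock 20): 91 + 20 = 111
  Event 8 (sale 23): sell min(23,111)=23. stock: 111 - 23 = 88. total_sold = 31
  Event 9 (sale 20): sell min(20,88)=20. stock: 88 - 20 = 68. total_sold = 51
Final: stock = 68, total_sold = 51

Answer: 51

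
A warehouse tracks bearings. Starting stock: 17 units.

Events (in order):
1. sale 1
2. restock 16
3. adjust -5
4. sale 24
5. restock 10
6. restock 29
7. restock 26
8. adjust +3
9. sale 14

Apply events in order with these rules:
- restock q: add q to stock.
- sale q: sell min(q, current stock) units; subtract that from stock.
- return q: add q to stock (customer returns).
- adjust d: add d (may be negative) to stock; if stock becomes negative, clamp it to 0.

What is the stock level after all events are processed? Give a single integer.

Answer: 57

Derivation:
Processing events:
Start: stock = 17
  Event 1 (sale 1): sell min(1,17)=1. stock: 17 - 1 = 16. total_sold = 1
  Event 2 (restock 16): 16 + 16 = 32
  Event 3 (adjust -5): 32 + -5 = 27
  Event 4 (sale 24): sell min(24,27)=24. stock: 27 - 24 = 3. total_sold = 25
  Event 5 (restock 10): 3 + 10 = 13
  Event 6 (restock 29): 13 + 29 = 42
  Event 7 (restock 26): 42 + 26 = 68
  Event 8 (adjust +3): 68 + 3 = 71
  Event 9 (sale 14): sell min(14,71)=14. stock: 71 - 14 = 57. total_sold = 39
Final: stock = 57, total_sold = 39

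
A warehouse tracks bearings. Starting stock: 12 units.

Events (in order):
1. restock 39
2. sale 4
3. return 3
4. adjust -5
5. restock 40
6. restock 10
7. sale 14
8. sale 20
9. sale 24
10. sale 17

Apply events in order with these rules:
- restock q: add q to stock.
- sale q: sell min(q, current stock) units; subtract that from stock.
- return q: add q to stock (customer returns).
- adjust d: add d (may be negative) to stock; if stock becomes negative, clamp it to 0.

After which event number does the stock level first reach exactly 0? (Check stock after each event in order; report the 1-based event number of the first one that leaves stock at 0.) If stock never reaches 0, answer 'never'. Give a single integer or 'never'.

Answer: never

Derivation:
Processing events:
Start: stock = 12
  Event 1 (restock 39): 12 + 39 = 51
  Event 2 (sale 4): sell min(4,51)=4. stock: 51 - 4 = 47. total_sold = 4
  Event 3 (return 3): 47 + 3 = 50
  Event 4 (adjust -5): 50 + -5 = 45
  Event 5 (restock 40): 45 + 40 = 85
  Event 6 (restock 10): 85 + 10 = 95
  Event 7 (sale 14): sell min(14,95)=14. stock: 95 - 14 = 81. total_sold = 18
  Event 8 (sale 20): sell min(20,81)=20. stock: 81 - 20 = 61. total_sold = 38
  Event 9 (sale 24): sell min(24,61)=24. stock: 61 - 24 = 37. total_sold = 62
  Event 10 (sale 17): sell min(17,37)=17. stock: 37 - 17 = 20. total_sold = 79
Final: stock = 20, total_sold = 79

Stock never reaches 0.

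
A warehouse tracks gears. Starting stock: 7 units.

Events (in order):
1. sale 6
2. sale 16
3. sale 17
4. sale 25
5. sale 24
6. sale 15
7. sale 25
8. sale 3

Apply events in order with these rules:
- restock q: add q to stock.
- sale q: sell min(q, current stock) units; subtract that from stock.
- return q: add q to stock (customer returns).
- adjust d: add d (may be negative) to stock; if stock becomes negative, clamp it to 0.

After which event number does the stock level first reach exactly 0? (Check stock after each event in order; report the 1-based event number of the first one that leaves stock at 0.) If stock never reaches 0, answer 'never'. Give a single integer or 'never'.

Processing events:
Start: stock = 7
  Event 1 (sale 6): sell min(6,7)=6. stock: 7 - 6 = 1. total_sold = 6
  Event 2 (sale 16): sell min(16,1)=1. stock: 1 - 1 = 0. total_sold = 7
  Event 3 (sale 17): sell min(17,0)=0. stock: 0 - 0 = 0. total_sold = 7
  Event 4 (sale 25): sell min(25,0)=0. stock: 0 - 0 = 0. total_sold = 7
  Event 5 (sale 24): sell min(24,0)=0. stock: 0 - 0 = 0. total_sold = 7
  Event 6 (sale 15): sell min(15,0)=0. stock: 0 - 0 = 0. total_sold = 7
  Event 7 (sale 25): sell min(25,0)=0. stock: 0 - 0 = 0. total_sold = 7
  Event 8 (sale 3): sell min(3,0)=0. stock: 0 - 0 = 0. total_sold = 7
Final: stock = 0, total_sold = 7

First zero at event 2.

Answer: 2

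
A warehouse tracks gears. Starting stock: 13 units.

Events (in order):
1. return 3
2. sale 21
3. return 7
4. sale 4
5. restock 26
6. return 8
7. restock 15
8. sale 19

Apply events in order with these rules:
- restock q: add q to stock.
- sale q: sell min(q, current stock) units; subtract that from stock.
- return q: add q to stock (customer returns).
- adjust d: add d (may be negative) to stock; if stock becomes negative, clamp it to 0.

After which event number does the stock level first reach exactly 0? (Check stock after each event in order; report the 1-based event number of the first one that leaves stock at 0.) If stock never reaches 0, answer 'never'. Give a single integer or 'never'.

Processing events:
Start: stock = 13
  Event 1 (return 3): 13 + 3 = 16
  Event 2 (sale 21): sell min(21,16)=16. stock: 16 - 16 = 0. total_sold = 16
  Event 3 (return 7): 0 + 7 = 7
  Event 4 (sale 4): sell min(4,7)=4. stock: 7 - 4 = 3. total_sold = 20
  Event 5 (restock 26): 3 + 26 = 29
  Event 6 (return 8): 29 + 8 = 37
  Event 7 (restock 15): 37 + 15 = 52
  Event 8 (sale 19): sell min(19,52)=19. stock: 52 - 19 = 33. total_sold = 39
Final: stock = 33, total_sold = 39

First zero at event 2.

Answer: 2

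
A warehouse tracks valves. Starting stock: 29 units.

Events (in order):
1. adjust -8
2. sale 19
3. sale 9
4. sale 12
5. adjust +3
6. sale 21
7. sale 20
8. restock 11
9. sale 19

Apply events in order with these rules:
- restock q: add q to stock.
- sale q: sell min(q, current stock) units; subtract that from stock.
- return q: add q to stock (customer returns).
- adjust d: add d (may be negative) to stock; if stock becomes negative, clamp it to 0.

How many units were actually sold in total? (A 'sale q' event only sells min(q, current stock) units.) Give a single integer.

Processing events:
Start: stock = 29
  Event 1 (adjust -8): 29 + -8 = 21
  Event 2 (sale 19): sell min(19,21)=19. stock: 21 - 19 = 2. total_sold = 19
  Event 3 (sale 9): sell min(9,2)=2. stock: 2 - 2 = 0. total_sold = 21
  Event 4 (sale 12): sell min(12,0)=0. stock: 0 - 0 = 0. total_sold = 21
  Event 5 (adjust +3): 0 + 3 = 3
  Event 6 (sale 21): sell min(21,3)=3. stock: 3 - 3 = 0. total_sold = 24
  Event 7 (sale 20): sell min(20,0)=0. stock: 0 - 0 = 0. total_sold = 24
  Event 8 (restock 11): 0 + 11 = 11
  Event 9 (sale 19): sell min(19,11)=11. stock: 11 - 11 = 0. total_sold = 35
Final: stock = 0, total_sold = 35

Answer: 35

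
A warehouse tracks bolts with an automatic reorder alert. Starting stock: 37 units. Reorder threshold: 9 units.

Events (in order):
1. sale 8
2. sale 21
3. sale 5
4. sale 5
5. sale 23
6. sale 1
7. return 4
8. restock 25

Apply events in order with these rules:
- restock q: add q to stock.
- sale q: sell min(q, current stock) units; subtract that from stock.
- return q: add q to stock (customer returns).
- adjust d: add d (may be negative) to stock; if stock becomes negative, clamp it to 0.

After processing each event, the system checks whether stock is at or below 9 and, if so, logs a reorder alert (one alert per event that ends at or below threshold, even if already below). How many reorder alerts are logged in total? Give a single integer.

Answer: 6

Derivation:
Processing events:
Start: stock = 37
  Event 1 (sale 8): sell min(8,37)=8. stock: 37 - 8 = 29. total_sold = 8
  Event 2 (sale 21): sell min(21,29)=21. stock: 29 - 21 = 8. total_sold = 29
  Event 3 (sale 5): sell min(5,8)=5. stock: 8 - 5 = 3. total_sold = 34
  Event 4 (sale 5): sell min(5,3)=3. stock: 3 - 3 = 0. total_sold = 37
  Event 5 (sale 23): sell min(23,0)=0. stock: 0 - 0 = 0. total_sold = 37
  Event 6 (sale 1): sell min(1,0)=0. stock: 0 - 0 = 0. total_sold = 37
  Event 7 (return 4): 0 + 4 = 4
  Event 8 (restock 25): 4 + 25 = 29
Final: stock = 29, total_sold = 37

Checking against threshold 9:
  After event 1: stock=29 > 9
  After event 2: stock=8 <= 9 -> ALERT
  After event 3: stock=3 <= 9 -> ALERT
  After event 4: stock=0 <= 9 -> ALERT
  After event 5: stock=0 <= 9 -> ALERT
  After event 6: stock=0 <= 9 -> ALERT
  After event 7: stock=4 <= 9 -> ALERT
  After event 8: stock=29 > 9
Alert events: [2, 3, 4, 5, 6, 7]. Count = 6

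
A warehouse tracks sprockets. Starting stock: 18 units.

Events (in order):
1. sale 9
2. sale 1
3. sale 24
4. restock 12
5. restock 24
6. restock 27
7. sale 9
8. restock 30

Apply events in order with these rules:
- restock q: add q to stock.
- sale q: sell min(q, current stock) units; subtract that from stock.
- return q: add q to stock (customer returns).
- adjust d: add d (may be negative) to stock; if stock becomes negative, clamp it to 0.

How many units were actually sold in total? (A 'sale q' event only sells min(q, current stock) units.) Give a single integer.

Processing events:
Start: stock = 18
  Event 1 (sale 9): sell min(9,18)=9. stock: 18 - 9 = 9. total_sold = 9
  Event 2 (sale 1): sell min(1,9)=1. stock: 9 - 1 = 8. total_sold = 10
  Event 3 (sale 24): sell min(24,8)=8. stock: 8 - 8 = 0. total_sold = 18
  Event 4 (restock 12): 0 + 12 = 12
  Event 5 (restock 24): 12 + 24 = 36
  Event 6 (restock 27): 36 + 27 = 63
  Event 7 (sale 9): sell min(9,63)=9. stock: 63 - 9 = 54. total_sold = 27
  Event 8 (restock 30): 54 + 30 = 84
Final: stock = 84, total_sold = 27

Answer: 27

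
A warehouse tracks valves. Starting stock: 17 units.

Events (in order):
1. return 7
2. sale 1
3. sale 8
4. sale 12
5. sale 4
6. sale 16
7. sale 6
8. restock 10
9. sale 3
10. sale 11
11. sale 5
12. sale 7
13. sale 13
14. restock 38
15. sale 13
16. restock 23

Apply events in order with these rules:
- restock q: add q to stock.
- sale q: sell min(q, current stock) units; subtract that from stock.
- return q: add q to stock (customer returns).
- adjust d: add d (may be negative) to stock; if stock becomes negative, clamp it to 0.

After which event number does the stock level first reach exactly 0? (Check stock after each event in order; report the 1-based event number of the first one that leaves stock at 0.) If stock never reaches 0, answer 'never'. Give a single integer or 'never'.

Processing events:
Start: stock = 17
  Event 1 (return 7): 17 + 7 = 24
  Event 2 (sale 1): sell min(1,24)=1. stock: 24 - 1 = 23. total_sold = 1
  Event 3 (sale 8): sell min(8,23)=8. stock: 23 - 8 = 15. total_sold = 9
  Event 4 (sale 12): sell min(12,15)=12. stock: 15 - 12 = 3. total_sold = 21
  Event 5 (sale 4): sell min(4,3)=3. stock: 3 - 3 = 0. total_sold = 24
  Event 6 (sale 16): sell min(16,0)=0. stock: 0 - 0 = 0. total_sold = 24
  Event 7 (sale 6): sell min(6,0)=0. stock: 0 - 0 = 0. total_sold = 24
  Event 8 (restock 10): 0 + 10 = 10
  Event 9 (sale 3): sell min(3,10)=3. stock: 10 - 3 = 7. total_sold = 27
  Event 10 (sale 11): sell min(11,7)=7. stock: 7 - 7 = 0. total_sold = 34
  Event 11 (sale 5): sell min(5,0)=0. stock: 0 - 0 = 0. total_sold = 34
  Event 12 (sale 7): sell min(7,0)=0. stock: 0 - 0 = 0. total_sold = 34
  Event 13 (sale 13): sell min(13,0)=0. stock: 0 - 0 = 0. total_sold = 34
  Event 14 (restock 38): 0 + 38 = 38
  Event 15 (sale 13): sell min(13,38)=13. stock: 38 - 13 = 25. total_sold = 47
  Event 16 (restock 23): 25 + 23 = 48
Final: stock = 48, total_sold = 47

First zero at event 5.

Answer: 5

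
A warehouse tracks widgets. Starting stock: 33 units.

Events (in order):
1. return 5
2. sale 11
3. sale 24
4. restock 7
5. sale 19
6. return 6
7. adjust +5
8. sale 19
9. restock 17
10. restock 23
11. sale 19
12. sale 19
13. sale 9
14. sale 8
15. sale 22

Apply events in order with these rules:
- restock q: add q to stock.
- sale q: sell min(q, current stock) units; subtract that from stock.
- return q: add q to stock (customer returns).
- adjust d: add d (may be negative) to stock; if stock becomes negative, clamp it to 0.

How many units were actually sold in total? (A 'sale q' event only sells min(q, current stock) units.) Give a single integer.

Processing events:
Start: stock = 33
  Event 1 (return 5): 33 + 5 = 38
  Event 2 (sale 11): sell min(11,38)=11. stock: 38 - 11 = 27. total_sold = 11
  Event 3 (sale 24): sell min(24,27)=24. stock: 27 - 24 = 3. total_sold = 35
  Event 4 (restock 7): 3 + 7 = 10
  Event 5 (sale 19): sell min(19,10)=10. stock: 10 - 10 = 0. total_sold = 45
  Event 6 (return 6): 0 + 6 = 6
  Event 7 (adjust +5): 6 + 5 = 11
  Event 8 (sale 19): sell min(19,11)=11. stock: 11 - 11 = 0. total_sold = 56
  Event 9 (restock 17): 0 + 17 = 17
  Event 10 (restock 23): 17 + 23 = 40
  Event 11 (sale 19): sell min(19,40)=19. stock: 40 - 19 = 21. total_sold = 75
  Event 12 (sale 19): sell min(19,21)=19. stock: 21 - 19 = 2. total_sold = 94
  Event 13 (sale 9): sell min(9,2)=2. stock: 2 - 2 = 0. total_sold = 96
  Event 14 (sale 8): sell min(8,0)=0. stock: 0 - 0 = 0. total_sold = 96
  Event 15 (sale 22): sell min(22,0)=0. stock: 0 - 0 = 0. total_sold = 96
Final: stock = 0, total_sold = 96

Answer: 96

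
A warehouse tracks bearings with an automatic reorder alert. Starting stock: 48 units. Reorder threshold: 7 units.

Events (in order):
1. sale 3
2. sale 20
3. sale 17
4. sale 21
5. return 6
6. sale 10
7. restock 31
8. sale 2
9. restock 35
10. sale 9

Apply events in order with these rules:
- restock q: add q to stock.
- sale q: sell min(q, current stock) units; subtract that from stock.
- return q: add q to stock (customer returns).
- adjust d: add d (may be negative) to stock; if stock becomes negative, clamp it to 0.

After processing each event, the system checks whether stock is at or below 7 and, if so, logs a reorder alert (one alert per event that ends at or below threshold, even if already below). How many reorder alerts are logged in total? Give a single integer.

Answer: 3

Derivation:
Processing events:
Start: stock = 48
  Event 1 (sale 3): sell min(3,48)=3. stock: 48 - 3 = 45. total_sold = 3
  Event 2 (sale 20): sell min(20,45)=20. stock: 45 - 20 = 25. total_sold = 23
  Event 3 (sale 17): sell min(17,25)=17. stock: 25 - 17 = 8. total_sold = 40
  Event 4 (sale 21): sell min(21,8)=8. stock: 8 - 8 = 0. total_sold = 48
  Event 5 (return 6): 0 + 6 = 6
  Event 6 (sale 10): sell min(10,6)=6. stock: 6 - 6 = 0. total_sold = 54
  Event 7 (restock 31): 0 + 31 = 31
  Event 8 (sale 2): sell min(2,31)=2. stock: 31 - 2 = 29. total_sold = 56
  Event 9 (restock 35): 29 + 35 = 64
  Event 10 (sale 9): sell min(9,64)=9. stock: 64 - 9 = 55. total_sold = 65
Final: stock = 55, total_sold = 65

Checking against threshold 7:
  After event 1: stock=45 > 7
  After event 2: stock=25 > 7
  After event 3: stock=8 > 7
  After event 4: stock=0 <= 7 -> ALERT
  After event 5: stock=6 <= 7 -> ALERT
  After event 6: stock=0 <= 7 -> ALERT
  After event 7: stock=31 > 7
  After event 8: stock=29 > 7
  After event 9: stock=64 > 7
  After event 10: stock=55 > 7
Alert events: [4, 5, 6]. Count = 3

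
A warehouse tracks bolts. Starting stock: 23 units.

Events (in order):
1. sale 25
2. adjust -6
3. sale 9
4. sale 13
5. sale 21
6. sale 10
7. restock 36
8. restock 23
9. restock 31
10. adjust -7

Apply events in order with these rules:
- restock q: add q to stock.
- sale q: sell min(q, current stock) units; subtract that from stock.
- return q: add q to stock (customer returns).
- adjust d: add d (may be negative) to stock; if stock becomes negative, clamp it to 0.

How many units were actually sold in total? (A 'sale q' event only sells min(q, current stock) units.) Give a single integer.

Answer: 23

Derivation:
Processing events:
Start: stock = 23
  Event 1 (sale 25): sell min(25,23)=23. stock: 23 - 23 = 0. total_sold = 23
  Event 2 (adjust -6): 0 + -6 = 0 (clamped to 0)
  Event 3 (sale 9): sell min(9,0)=0. stock: 0 - 0 = 0. total_sold = 23
  Event 4 (sale 13): sell min(13,0)=0. stock: 0 - 0 = 0. total_sold = 23
  Event 5 (sale 21): sell min(21,0)=0. stock: 0 - 0 = 0. total_sold = 23
  Event 6 (sale 10): sell min(10,0)=0. stock: 0 - 0 = 0. total_sold = 23
  Event 7 (restock 36): 0 + 36 = 36
  Event 8 (restock 23): 36 + 23 = 59
  Event 9 (restock 31): 59 + 31 = 90
  Event 10 (adjust -7): 90 + -7 = 83
Final: stock = 83, total_sold = 23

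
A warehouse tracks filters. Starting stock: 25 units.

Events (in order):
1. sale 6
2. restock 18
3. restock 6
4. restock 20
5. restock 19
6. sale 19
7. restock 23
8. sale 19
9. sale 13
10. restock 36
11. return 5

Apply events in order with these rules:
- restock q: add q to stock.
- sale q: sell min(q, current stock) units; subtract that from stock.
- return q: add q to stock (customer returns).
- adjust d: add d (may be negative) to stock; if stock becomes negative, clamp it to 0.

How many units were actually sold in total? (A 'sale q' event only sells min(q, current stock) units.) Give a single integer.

Answer: 57

Derivation:
Processing events:
Start: stock = 25
  Event 1 (sale 6): sell min(6,25)=6. stock: 25 - 6 = 19. total_sold = 6
  Event 2 (restock 18): 19 + 18 = 37
  Event 3 (restock 6): 37 + 6 = 43
  Event 4 (restock 20): 43 + 20 = 63
  Event 5 (restock 19): 63 + 19 = 82
  Event 6 (sale 19): sell min(19,82)=19. stock: 82 - 19 = 63. total_sold = 25
  Event 7 (restock 23): 63 + 23 = 86
  Event 8 (sale 19): sell min(19,86)=19. stock: 86 - 19 = 67. total_sold = 44
  Event 9 (sale 13): sell min(13,67)=13. stock: 67 - 13 = 54. total_sold = 57
  Event 10 (restock 36): 54 + 36 = 90
  Event 11 (return 5): 90 + 5 = 95
Final: stock = 95, total_sold = 57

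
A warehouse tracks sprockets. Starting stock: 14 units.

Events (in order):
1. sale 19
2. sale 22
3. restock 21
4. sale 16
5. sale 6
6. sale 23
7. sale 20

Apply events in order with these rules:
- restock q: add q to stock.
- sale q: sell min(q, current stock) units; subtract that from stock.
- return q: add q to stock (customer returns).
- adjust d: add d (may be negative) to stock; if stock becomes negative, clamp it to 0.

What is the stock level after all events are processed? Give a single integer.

Processing events:
Start: stock = 14
  Event 1 (sale 19): sell min(19,14)=14. stock: 14 - 14 = 0. total_sold = 14
  Event 2 (sale 22): sell min(22,0)=0. stock: 0 - 0 = 0. total_sold = 14
  Event 3 (restock 21): 0 + 21 = 21
  Event 4 (sale 16): sell min(16,21)=16. stock: 21 - 16 = 5. total_sold = 30
  Event 5 (sale 6): sell min(6,5)=5. stock: 5 - 5 = 0. total_sold = 35
  Event 6 (sale 23): sell min(23,0)=0. stock: 0 - 0 = 0. total_sold = 35
  Event 7 (sale 20): sell min(20,0)=0. stock: 0 - 0 = 0. total_sold = 35
Final: stock = 0, total_sold = 35

Answer: 0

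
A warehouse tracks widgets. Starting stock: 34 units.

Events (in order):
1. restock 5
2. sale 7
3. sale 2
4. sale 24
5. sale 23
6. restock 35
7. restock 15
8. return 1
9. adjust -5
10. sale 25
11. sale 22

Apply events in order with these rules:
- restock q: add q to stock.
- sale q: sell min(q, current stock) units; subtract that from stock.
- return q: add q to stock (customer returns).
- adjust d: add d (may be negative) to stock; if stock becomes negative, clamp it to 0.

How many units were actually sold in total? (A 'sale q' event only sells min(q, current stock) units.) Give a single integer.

Processing events:
Start: stock = 34
  Event 1 (restock 5): 34 + 5 = 39
  Event 2 (sale 7): sell min(7,39)=7. stock: 39 - 7 = 32. total_sold = 7
  Event 3 (sale 2): sell min(2,32)=2. stock: 32 - 2 = 30. total_sold = 9
  Event 4 (sale 24): sell min(24,30)=24. stock: 30 - 24 = 6. total_sold = 33
  Event 5 (sale 23): sell min(23,6)=6. stock: 6 - 6 = 0. total_sold = 39
  Event 6 (restock 35): 0 + 35 = 35
  Event 7 (restock 15): 35 + 15 = 50
  Event 8 (return 1): 50 + 1 = 51
  Event 9 (adjust -5): 51 + -5 = 46
  Event 10 (sale 25): sell min(25,46)=25. stock: 46 - 25 = 21. total_sold = 64
  Event 11 (sale 22): sell min(22,21)=21. stock: 21 - 21 = 0. total_sold = 85
Final: stock = 0, total_sold = 85

Answer: 85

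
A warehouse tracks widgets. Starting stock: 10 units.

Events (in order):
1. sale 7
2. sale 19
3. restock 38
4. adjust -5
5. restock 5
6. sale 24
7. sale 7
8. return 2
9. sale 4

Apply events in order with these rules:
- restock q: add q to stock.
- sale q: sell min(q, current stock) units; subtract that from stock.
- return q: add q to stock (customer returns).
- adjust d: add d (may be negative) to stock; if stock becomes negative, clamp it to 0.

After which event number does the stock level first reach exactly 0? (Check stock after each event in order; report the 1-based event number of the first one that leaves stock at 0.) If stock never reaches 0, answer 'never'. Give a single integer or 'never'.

Answer: 2

Derivation:
Processing events:
Start: stock = 10
  Event 1 (sale 7): sell min(7,10)=7. stock: 10 - 7 = 3. total_sold = 7
  Event 2 (sale 19): sell min(19,3)=3. stock: 3 - 3 = 0. total_sold = 10
  Event 3 (restock 38): 0 + 38 = 38
  Event 4 (adjust -5): 38 + -5 = 33
  Event 5 (restock 5): 33 + 5 = 38
  Event 6 (sale 24): sell min(24,38)=24. stock: 38 - 24 = 14. total_sold = 34
  Event 7 (sale 7): sell min(7,14)=7. stock: 14 - 7 = 7. total_sold = 41
  Event 8 (return 2): 7 + 2 = 9
  Event 9 (sale 4): sell min(4,9)=4. stock: 9 - 4 = 5. total_sold = 45
Final: stock = 5, total_sold = 45

First zero at event 2.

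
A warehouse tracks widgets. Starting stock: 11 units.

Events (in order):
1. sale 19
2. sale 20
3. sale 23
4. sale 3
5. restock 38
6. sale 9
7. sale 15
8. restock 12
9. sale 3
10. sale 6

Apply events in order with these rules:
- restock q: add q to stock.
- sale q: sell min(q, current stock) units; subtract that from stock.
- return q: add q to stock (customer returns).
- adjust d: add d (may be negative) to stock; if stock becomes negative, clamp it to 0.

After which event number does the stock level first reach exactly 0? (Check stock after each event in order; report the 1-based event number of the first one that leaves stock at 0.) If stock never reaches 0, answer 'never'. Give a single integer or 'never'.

Answer: 1

Derivation:
Processing events:
Start: stock = 11
  Event 1 (sale 19): sell min(19,11)=11. stock: 11 - 11 = 0. total_sold = 11
  Event 2 (sale 20): sell min(20,0)=0. stock: 0 - 0 = 0. total_sold = 11
  Event 3 (sale 23): sell min(23,0)=0. stock: 0 - 0 = 0. total_sold = 11
  Event 4 (sale 3): sell min(3,0)=0. stock: 0 - 0 = 0. total_sold = 11
  Event 5 (restock 38): 0 + 38 = 38
  Event 6 (sale 9): sell min(9,38)=9. stock: 38 - 9 = 29. total_sold = 20
  Event 7 (sale 15): sell min(15,29)=15. stock: 29 - 15 = 14. total_sold = 35
  Event 8 (restock 12): 14 + 12 = 26
  Event 9 (sale 3): sell min(3,26)=3. stock: 26 - 3 = 23. total_sold = 38
  Event 10 (sale 6): sell min(6,23)=6. stock: 23 - 6 = 17. total_sold = 44
Final: stock = 17, total_sold = 44

First zero at event 1.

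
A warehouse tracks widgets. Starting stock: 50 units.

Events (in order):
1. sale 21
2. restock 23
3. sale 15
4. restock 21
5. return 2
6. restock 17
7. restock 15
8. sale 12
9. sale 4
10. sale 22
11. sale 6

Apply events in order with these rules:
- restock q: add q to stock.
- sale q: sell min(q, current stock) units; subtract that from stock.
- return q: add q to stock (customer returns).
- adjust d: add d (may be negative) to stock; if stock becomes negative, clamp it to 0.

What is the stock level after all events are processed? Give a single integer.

Answer: 48

Derivation:
Processing events:
Start: stock = 50
  Event 1 (sale 21): sell min(21,50)=21. stock: 50 - 21 = 29. total_sold = 21
  Event 2 (restock 23): 29 + 23 = 52
  Event 3 (sale 15): sell min(15,52)=15. stock: 52 - 15 = 37. total_sold = 36
  Event 4 (restock 21): 37 + 21 = 58
  Event 5 (return 2): 58 + 2 = 60
  Event 6 (restock 17): 60 + 17 = 77
  Event 7 (restock 15): 77 + 15 = 92
  Event 8 (sale 12): sell min(12,92)=12. stock: 92 - 12 = 80. total_sold = 48
  Event 9 (sale 4): sell min(4,80)=4. stock: 80 - 4 = 76. total_sold = 52
  Event 10 (sale 22): sell min(22,76)=22. stock: 76 - 22 = 54. total_sold = 74
  Event 11 (sale 6): sell min(6,54)=6. stock: 54 - 6 = 48. total_sold = 80
Final: stock = 48, total_sold = 80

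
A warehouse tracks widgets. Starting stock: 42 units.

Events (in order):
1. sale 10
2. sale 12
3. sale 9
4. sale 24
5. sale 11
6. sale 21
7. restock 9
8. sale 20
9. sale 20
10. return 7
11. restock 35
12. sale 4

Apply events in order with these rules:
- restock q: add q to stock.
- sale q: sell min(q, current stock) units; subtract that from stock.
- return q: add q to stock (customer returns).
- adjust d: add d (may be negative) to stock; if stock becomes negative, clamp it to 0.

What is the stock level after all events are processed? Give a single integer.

Answer: 38

Derivation:
Processing events:
Start: stock = 42
  Event 1 (sale 10): sell min(10,42)=10. stock: 42 - 10 = 32. total_sold = 10
  Event 2 (sale 12): sell min(12,32)=12. stock: 32 - 12 = 20. total_sold = 22
  Event 3 (sale 9): sell min(9,20)=9. stock: 20 - 9 = 11. total_sold = 31
  Event 4 (sale 24): sell min(24,11)=11. stock: 11 - 11 = 0. total_sold = 42
  Event 5 (sale 11): sell min(11,0)=0. stock: 0 - 0 = 0. total_sold = 42
  Event 6 (sale 21): sell min(21,0)=0. stock: 0 - 0 = 0. total_sold = 42
  Event 7 (restock 9): 0 + 9 = 9
  Event 8 (sale 20): sell min(20,9)=9. stock: 9 - 9 = 0. total_sold = 51
  Event 9 (sale 20): sell min(20,0)=0. stock: 0 - 0 = 0. total_sold = 51
  Event 10 (return 7): 0 + 7 = 7
  Event 11 (restock 35): 7 + 35 = 42
  Event 12 (sale 4): sell min(4,42)=4. stock: 42 - 4 = 38. total_sold = 55
Final: stock = 38, total_sold = 55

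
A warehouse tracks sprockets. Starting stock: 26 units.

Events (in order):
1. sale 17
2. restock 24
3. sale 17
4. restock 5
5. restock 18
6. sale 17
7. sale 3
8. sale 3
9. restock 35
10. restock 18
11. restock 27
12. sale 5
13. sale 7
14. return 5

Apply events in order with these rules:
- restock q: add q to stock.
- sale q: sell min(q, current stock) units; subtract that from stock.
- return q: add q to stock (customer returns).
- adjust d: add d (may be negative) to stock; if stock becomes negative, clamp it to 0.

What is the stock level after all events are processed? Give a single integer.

Answer: 89

Derivation:
Processing events:
Start: stock = 26
  Event 1 (sale 17): sell min(17,26)=17. stock: 26 - 17 = 9. total_sold = 17
  Event 2 (restock 24): 9 + 24 = 33
  Event 3 (sale 17): sell min(17,33)=17. stock: 33 - 17 = 16. total_sold = 34
  Event 4 (restock 5): 16 + 5 = 21
  Event 5 (restock 18): 21 + 18 = 39
  Event 6 (sale 17): sell min(17,39)=17. stock: 39 - 17 = 22. total_sold = 51
  Event 7 (sale 3): sell min(3,22)=3. stock: 22 - 3 = 19. total_sold = 54
  Event 8 (sale 3): sell min(3,19)=3. stock: 19 - 3 = 16. total_sold = 57
  Event 9 (restock 35): 16 + 35 = 51
  Event 10 (restock 18): 51 + 18 = 69
  Event 11 (restock 27): 69 + 27 = 96
  Event 12 (sale 5): sell min(5,96)=5. stock: 96 - 5 = 91. total_sold = 62
  Event 13 (sale 7): sell min(7,91)=7. stock: 91 - 7 = 84. total_sold = 69
  Event 14 (return 5): 84 + 5 = 89
Final: stock = 89, total_sold = 69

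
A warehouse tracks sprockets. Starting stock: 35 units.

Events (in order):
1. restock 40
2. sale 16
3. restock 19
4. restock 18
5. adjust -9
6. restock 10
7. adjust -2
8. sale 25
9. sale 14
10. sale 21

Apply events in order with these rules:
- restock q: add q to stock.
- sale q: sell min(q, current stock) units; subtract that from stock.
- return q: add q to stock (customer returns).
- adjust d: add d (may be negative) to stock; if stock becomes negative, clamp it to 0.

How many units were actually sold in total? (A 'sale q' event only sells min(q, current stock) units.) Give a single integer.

Processing events:
Start: stock = 35
  Event 1 (restock 40): 35 + 40 = 75
  Event 2 (sale 16): sell min(16,75)=16. stock: 75 - 16 = 59. total_sold = 16
  Event 3 (restock 19): 59 + 19 = 78
  Event 4 (restock 18): 78 + 18 = 96
  Event 5 (adjust -9): 96 + -9 = 87
  Event 6 (restock 10): 87 + 10 = 97
  Event 7 (adjust -2): 97 + -2 = 95
  Event 8 (sale 25): sell min(25,95)=25. stock: 95 - 25 = 70. total_sold = 41
  Event 9 (sale 14): sell min(14,70)=14. stock: 70 - 14 = 56. total_sold = 55
  Event 10 (sale 21): sell min(21,56)=21. stock: 56 - 21 = 35. total_sold = 76
Final: stock = 35, total_sold = 76

Answer: 76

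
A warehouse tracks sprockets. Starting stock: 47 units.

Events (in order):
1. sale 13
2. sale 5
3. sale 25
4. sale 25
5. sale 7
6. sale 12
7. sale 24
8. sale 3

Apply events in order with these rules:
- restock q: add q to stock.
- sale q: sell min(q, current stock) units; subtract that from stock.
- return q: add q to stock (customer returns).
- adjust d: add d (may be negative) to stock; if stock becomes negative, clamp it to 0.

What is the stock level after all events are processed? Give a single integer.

Processing events:
Start: stock = 47
  Event 1 (sale 13): sell min(13,47)=13. stock: 47 - 13 = 34. total_sold = 13
  Event 2 (sale 5): sell min(5,34)=5. stock: 34 - 5 = 29. total_sold = 18
  Event 3 (sale 25): sell min(25,29)=25. stock: 29 - 25 = 4. total_sold = 43
  Event 4 (sale 25): sell min(25,4)=4. stock: 4 - 4 = 0. total_sold = 47
  Event 5 (sale 7): sell min(7,0)=0. stock: 0 - 0 = 0. total_sold = 47
  Event 6 (sale 12): sell min(12,0)=0. stock: 0 - 0 = 0. total_sold = 47
  Event 7 (sale 24): sell min(24,0)=0. stock: 0 - 0 = 0. total_sold = 47
  Event 8 (sale 3): sell min(3,0)=0. stock: 0 - 0 = 0. total_sold = 47
Final: stock = 0, total_sold = 47

Answer: 0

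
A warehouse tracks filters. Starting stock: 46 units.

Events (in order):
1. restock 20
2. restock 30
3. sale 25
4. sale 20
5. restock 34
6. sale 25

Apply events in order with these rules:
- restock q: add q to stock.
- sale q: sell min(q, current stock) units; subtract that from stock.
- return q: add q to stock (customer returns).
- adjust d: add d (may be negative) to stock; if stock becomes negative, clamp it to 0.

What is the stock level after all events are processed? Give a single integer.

Answer: 60

Derivation:
Processing events:
Start: stock = 46
  Event 1 (restock 20): 46 + 20 = 66
  Event 2 (restock 30): 66 + 30 = 96
  Event 3 (sale 25): sell min(25,96)=25. stock: 96 - 25 = 71. total_sold = 25
  Event 4 (sale 20): sell min(20,71)=20. stock: 71 - 20 = 51. total_sold = 45
  Event 5 (restock 34): 51 + 34 = 85
  Event 6 (sale 25): sell min(25,85)=25. stock: 85 - 25 = 60. total_sold = 70
Final: stock = 60, total_sold = 70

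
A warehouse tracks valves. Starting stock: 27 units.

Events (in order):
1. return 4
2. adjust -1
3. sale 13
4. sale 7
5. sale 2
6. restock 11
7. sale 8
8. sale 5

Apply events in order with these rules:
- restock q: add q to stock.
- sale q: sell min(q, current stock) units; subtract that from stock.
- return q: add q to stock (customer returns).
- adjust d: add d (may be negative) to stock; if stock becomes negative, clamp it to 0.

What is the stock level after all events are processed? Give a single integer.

Answer: 6

Derivation:
Processing events:
Start: stock = 27
  Event 1 (return 4): 27 + 4 = 31
  Event 2 (adjust -1): 31 + -1 = 30
  Event 3 (sale 13): sell min(13,30)=13. stock: 30 - 13 = 17. total_sold = 13
  Event 4 (sale 7): sell min(7,17)=7. stock: 17 - 7 = 10. total_sold = 20
  Event 5 (sale 2): sell min(2,10)=2. stock: 10 - 2 = 8. total_sold = 22
  Event 6 (restock 11): 8 + 11 = 19
  Event 7 (sale 8): sell min(8,19)=8. stock: 19 - 8 = 11. total_sold = 30
  Event 8 (sale 5): sell min(5,11)=5. stock: 11 - 5 = 6. total_sold = 35
Final: stock = 6, total_sold = 35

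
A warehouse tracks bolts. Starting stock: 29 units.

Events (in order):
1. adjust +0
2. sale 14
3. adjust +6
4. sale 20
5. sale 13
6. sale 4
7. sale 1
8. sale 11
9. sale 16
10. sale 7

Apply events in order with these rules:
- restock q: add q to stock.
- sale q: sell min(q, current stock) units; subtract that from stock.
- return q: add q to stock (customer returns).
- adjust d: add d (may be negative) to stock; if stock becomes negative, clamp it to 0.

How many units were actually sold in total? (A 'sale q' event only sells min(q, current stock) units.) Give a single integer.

Answer: 35

Derivation:
Processing events:
Start: stock = 29
  Event 1 (adjust +0): 29 + 0 = 29
  Event 2 (sale 14): sell min(14,29)=14. stock: 29 - 14 = 15. total_sold = 14
  Event 3 (adjust +6): 15 + 6 = 21
  Event 4 (sale 20): sell min(20,21)=20. stock: 21 - 20 = 1. total_sold = 34
  Event 5 (sale 13): sell min(13,1)=1. stock: 1 - 1 = 0. total_sold = 35
  Event 6 (sale 4): sell min(4,0)=0. stock: 0 - 0 = 0. total_sold = 35
  Event 7 (sale 1): sell min(1,0)=0. stock: 0 - 0 = 0. total_sold = 35
  Event 8 (sale 11): sell min(11,0)=0. stock: 0 - 0 = 0. total_sold = 35
  Event 9 (sale 16): sell min(16,0)=0. stock: 0 - 0 = 0. total_sold = 35
  Event 10 (sale 7): sell min(7,0)=0. stock: 0 - 0 = 0. total_sold = 35
Final: stock = 0, total_sold = 35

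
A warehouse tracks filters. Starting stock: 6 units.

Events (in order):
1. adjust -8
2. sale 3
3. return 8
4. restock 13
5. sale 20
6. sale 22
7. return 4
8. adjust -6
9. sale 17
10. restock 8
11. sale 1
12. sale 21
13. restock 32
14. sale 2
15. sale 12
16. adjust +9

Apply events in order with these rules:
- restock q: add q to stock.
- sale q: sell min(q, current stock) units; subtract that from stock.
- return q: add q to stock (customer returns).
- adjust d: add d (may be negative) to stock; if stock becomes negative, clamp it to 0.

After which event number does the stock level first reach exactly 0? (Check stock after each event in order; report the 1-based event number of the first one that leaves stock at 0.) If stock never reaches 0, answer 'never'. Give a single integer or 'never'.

Answer: 1

Derivation:
Processing events:
Start: stock = 6
  Event 1 (adjust -8): 6 + -8 = 0 (clamped to 0)
  Event 2 (sale 3): sell min(3,0)=0. stock: 0 - 0 = 0. total_sold = 0
  Event 3 (return 8): 0 + 8 = 8
  Event 4 (restock 13): 8 + 13 = 21
  Event 5 (sale 20): sell min(20,21)=20. stock: 21 - 20 = 1. total_sold = 20
  Event 6 (sale 22): sell min(22,1)=1. stock: 1 - 1 = 0. total_sold = 21
  Event 7 (return 4): 0 + 4 = 4
  Event 8 (adjust -6): 4 + -6 = 0 (clamped to 0)
  Event 9 (sale 17): sell min(17,0)=0. stock: 0 - 0 = 0. total_sold = 21
  Event 10 (restock 8): 0 + 8 = 8
  Event 11 (sale 1): sell min(1,8)=1. stock: 8 - 1 = 7. total_sold = 22
  Event 12 (sale 21): sell min(21,7)=7. stock: 7 - 7 = 0. total_sold = 29
  Event 13 (restock 32): 0 + 32 = 32
  Event 14 (sale 2): sell min(2,32)=2. stock: 32 - 2 = 30. total_sold = 31
  Event 15 (sale 12): sell min(12,30)=12. stock: 30 - 12 = 18. total_sold = 43
  Event 16 (adjust +9): 18 + 9 = 27
Final: stock = 27, total_sold = 43

First zero at event 1.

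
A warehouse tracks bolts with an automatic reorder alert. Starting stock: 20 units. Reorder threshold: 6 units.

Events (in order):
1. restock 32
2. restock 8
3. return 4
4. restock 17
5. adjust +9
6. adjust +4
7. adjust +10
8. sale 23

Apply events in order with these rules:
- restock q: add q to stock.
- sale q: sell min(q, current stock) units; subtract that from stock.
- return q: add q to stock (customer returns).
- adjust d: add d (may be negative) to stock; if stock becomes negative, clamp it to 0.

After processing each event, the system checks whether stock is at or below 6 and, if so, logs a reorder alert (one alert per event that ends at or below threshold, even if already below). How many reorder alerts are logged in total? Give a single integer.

Processing events:
Start: stock = 20
  Event 1 (restock 32): 20 + 32 = 52
  Event 2 (restock 8): 52 + 8 = 60
  Event 3 (return 4): 60 + 4 = 64
  Event 4 (restock 17): 64 + 17 = 81
  Event 5 (adjust +9): 81 + 9 = 90
  Event 6 (adjust +4): 90 + 4 = 94
  Event 7 (adjust +10): 94 + 10 = 104
  Event 8 (sale 23): sell min(23,104)=23. stock: 104 - 23 = 81. total_sold = 23
Final: stock = 81, total_sold = 23

Checking against threshold 6:
  After event 1: stock=52 > 6
  After event 2: stock=60 > 6
  After event 3: stock=64 > 6
  After event 4: stock=81 > 6
  After event 5: stock=90 > 6
  After event 6: stock=94 > 6
  After event 7: stock=104 > 6
  After event 8: stock=81 > 6
Alert events: []. Count = 0

Answer: 0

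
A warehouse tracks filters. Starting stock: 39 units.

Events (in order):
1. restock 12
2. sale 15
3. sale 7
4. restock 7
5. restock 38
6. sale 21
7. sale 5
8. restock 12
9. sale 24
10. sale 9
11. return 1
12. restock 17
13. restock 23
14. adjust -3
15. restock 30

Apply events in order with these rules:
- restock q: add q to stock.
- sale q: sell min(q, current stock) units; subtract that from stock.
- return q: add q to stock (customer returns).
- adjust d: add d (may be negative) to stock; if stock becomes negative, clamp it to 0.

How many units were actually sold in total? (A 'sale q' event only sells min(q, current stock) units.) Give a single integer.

Answer: 81

Derivation:
Processing events:
Start: stock = 39
  Event 1 (restock 12): 39 + 12 = 51
  Event 2 (sale 15): sell min(15,51)=15. stock: 51 - 15 = 36. total_sold = 15
  Event 3 (sale 7): sell min(7,36)=7. stock: 36 - 7 = 29. total_sold = 22
  Event 4 (restock 7): 29 + 7 = 36
  Event 5 (restock 38): 36 + 38 = 74
  Event 6 (sale 21): sell min(21,74)=21. stock: 74 - 21 = 53. total_sold = 43
  Event 7 (sale 5): sell min(5,53)=5. stock: 53 - 5 = 48. total_sold = 48
  Event 8 (restock 12): 48 + 12 = 60
  Event 9 (sale 24): sell min(24,60)=24. stock: 60 - 24 = 36. total_sold = 72
  Event 10 (sale 9): sell min(9,36)=9. stock: 36 - 9 = 27. total_sold = 81
  Event 11 (return 1): 27 + 1 = 28
  Event 12 (restock 17): 28 + 17 = 45
  Event 13 (restock 23): 45 + 23 = 68
  Event 14 (adjust -3): 68 + -3 = 65
  Event 15 (restock 30): 65 + 30 = 95
Final: stock = 95, total_sold = 81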